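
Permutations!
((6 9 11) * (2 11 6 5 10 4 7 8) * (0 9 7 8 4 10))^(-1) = ((0 9 6 7 4 8 2 11 5))^(-1) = (0 5 11 2 8 4 7 6 9)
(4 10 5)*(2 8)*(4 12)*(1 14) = (1 14)(2 8)(4 10 5 12) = [0, 14, 8, 3, 10, 12, 6, 7, 2, 9, 5, 11, 4, 13, 1]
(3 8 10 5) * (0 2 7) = (0 2 7)(3 8 10 5) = [2, 1, 7, 8, 4, 3, 6, 0, 10, 9, 5]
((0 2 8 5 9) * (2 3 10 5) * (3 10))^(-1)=((0 10 5 9)(2 8))^(-1)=(0 9 5 10)(2 8)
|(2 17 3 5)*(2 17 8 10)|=3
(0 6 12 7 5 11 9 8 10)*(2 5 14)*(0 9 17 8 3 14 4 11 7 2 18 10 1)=(0 6 12 2 5 7 4 11 17 8 1)(3 14 18 10 9)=[6, 0, 5, 14, 11, 7, 12, 4, 1, 3, 9, 17, 2, 13, 18, 15, 16, 8, 10]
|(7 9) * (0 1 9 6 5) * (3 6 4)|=|(0 1 9 7 4 3 6 5)|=8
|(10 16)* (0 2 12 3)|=|(0 2 12 3)(10 16)|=4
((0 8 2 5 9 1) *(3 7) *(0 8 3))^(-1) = ((0 3 7)(1 8 2 5 9))^(-1) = (0 7 3)(1 9 5 2 8)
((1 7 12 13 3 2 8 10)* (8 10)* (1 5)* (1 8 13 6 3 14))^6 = (1 10 7 5 12 8 6 13 3 14 2)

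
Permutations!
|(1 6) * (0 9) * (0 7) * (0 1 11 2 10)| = 8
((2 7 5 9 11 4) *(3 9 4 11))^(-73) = ((11)(2 7 5 4)(3 9))^(-73) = (11)(2 4 5 7)(3 9)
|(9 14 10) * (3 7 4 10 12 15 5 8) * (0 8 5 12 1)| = 18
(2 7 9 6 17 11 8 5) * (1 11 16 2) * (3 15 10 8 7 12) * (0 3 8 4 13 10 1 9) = [3, 11, 12, 15, 13, 9, 17, 0, 5, 6, 4, 7, 8, 10, 14, 1, 2, 16] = (0 3 15 1 11 7)(2 12 8 5 9 6 17 16)(4 13 10)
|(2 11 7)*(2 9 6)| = 5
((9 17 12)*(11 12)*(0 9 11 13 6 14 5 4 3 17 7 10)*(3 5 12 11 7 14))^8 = (17)(0 14 7)(9 12 10)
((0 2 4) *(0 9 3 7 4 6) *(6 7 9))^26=(9)(0 2 7 4 6)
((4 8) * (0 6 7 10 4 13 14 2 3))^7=(0 14 4 6 2 8 7 3 13 10)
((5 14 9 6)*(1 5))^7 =((1 5 14 9 6))^7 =(1 14 6 5 9)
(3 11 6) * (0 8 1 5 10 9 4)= (0 8 1 5 10 9 4)(3 11 6)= [8, 5, 2, 11, 0, 10, 3, 7, 1, 4, 9, 6]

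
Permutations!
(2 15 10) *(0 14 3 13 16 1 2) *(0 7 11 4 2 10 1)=(0 14 3 13 16)(1 10 7 11 4 2 15)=[14, 10, 15, 13, 2, 5, 6, 11, 8, 9, 7, 4, 12, 16, 3, 1, 0]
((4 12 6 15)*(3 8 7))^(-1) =((3 8 7)(4 12 6 15))^(-1) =(3 7 8)(4 15 6 12)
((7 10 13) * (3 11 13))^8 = (3 7 11 10 13)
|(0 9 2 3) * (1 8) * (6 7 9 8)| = |(0 8 1 6 7 9 2 3)| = 8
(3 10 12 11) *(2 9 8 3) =(2 9 8 3 10 12 11) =[0, 1, 9, 10, 4, 5, 6, 7, 3, 8, 12, 2, 11]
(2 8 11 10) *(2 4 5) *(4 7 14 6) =(2 8 11 10 7 14 6 4 5) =[0, 1, 8, 3, 5, 2, 4, 14, 11, 9, 7, 10, 12, 13, 6]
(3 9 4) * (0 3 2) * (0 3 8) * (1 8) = (0 1 8)(2 3 9 4) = [1, 8, 3, 9, 2, 5, 6, 7, 0, 4]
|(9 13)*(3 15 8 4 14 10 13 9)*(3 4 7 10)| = 8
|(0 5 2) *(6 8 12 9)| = |(0 5 2)(6 8 12 9)| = 12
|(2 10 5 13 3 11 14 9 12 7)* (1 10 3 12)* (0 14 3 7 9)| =|(0 14)(1 10 5 13 12 9)(2 7)(3 11)| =6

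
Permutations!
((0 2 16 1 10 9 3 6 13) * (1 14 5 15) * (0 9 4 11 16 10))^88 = ((0 2 10 4 11 16 14 5 15 1)(3 6 13 9))^88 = (0 15 14 11 10)(1 5 16 4 2)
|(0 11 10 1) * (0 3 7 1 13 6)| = 15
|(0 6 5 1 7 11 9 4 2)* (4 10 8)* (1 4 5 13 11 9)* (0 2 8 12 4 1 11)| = |(0 6 13)(1 7 9 10 12 4 8 5)| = 24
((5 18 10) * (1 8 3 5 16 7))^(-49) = ((1 8 3 5 18 10 16 7))^(-49) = (1 7 16 10 18 5 3 8)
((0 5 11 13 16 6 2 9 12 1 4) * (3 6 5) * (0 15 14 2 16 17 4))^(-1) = ((0 3 6 16 5 11 13 17 4 15 14 2 9 12 1))^(-1) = (0 1 12 9 2 14 15 4 17 13 11 5 16 6 3)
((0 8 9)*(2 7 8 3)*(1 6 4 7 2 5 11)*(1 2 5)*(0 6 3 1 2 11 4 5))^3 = (11)(0 2 3 1)(4 9)(5 8)(6 7)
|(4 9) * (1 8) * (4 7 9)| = 2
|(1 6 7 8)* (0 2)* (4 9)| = 4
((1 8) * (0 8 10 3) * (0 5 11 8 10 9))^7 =(0 9 1 8 11 5 3 10)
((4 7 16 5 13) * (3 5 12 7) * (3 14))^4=((3 5 13 4 14)(7 16 12))^4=(3 14 4 13 5)(7 16 12)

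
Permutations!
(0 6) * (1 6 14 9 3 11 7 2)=(0 14 9 3 11 7 2 1 6)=[14, 6, 1, 11, 4, 5, 0, 2, 8, 3, 10, 7, 12, 13, 9]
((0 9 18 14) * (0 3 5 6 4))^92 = ((0 9 18 14 3 5 6 4))^92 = (0 3)(4 14)(5 9)(6 18)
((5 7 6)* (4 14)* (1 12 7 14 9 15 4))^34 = (1 5 7)(4 9 15)(6 12 14)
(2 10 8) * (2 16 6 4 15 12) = (2 10 8 16 6 4 15 12) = [0, 1, 10, 3, 15, 5, 4, 7, 16, 9, 8, 11, 2, 13, 14, 12, 6]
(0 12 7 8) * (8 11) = (0 12 7 11 8) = [12, 1, 2, 3, 4, 5, 6, 11, 0, 9, 10, 8, 7]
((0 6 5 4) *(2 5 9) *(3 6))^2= ((0 3 6 9 2 5 4))^2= (0 6 2 4 3 9 5)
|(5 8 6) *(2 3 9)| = |(2 3 9)(5 8 6)| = 3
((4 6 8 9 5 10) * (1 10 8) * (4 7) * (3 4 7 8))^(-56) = (10)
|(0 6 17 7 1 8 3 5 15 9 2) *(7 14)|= 12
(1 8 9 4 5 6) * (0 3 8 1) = [3, 1, 2, 8, 5, 6, 0, 7, 9, 4] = (0 3 8 9 4 5 6)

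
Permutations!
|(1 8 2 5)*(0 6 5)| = 6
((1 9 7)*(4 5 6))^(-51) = (9)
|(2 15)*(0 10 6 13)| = 4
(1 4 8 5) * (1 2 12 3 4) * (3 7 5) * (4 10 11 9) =(2 12 7 5)(3 10 11 9 4 8) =[0, 1, 12, 10, 8, 2, 6, 5, 3, 4, 11, 9, 7]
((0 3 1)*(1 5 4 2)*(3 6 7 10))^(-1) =(0 1 2 4 5 3 10 7 6)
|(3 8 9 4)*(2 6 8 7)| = 7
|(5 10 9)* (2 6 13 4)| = 12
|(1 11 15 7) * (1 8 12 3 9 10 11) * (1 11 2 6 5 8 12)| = |(1 11 15 7 12 3 9 10 2 6 5 8)| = 12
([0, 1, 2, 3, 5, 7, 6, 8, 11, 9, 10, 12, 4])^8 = (4 7 11)(5 8 12)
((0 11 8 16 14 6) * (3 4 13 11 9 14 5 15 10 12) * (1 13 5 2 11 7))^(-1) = (0 6 14 9)(1 7 13)(2 16 8 11)(3 12 10 15 5 4)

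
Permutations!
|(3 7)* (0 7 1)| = 4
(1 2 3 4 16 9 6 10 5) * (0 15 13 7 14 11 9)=(0 15 13 7 14 11 9 6 10 5 1 2 3 4 16)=[15, 2, 3, 4, 16, 1, 10, 14, 8, 6, 5, 9, 12, 7, 11, 13, 0]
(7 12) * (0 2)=(0 2)(7 12)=[2, 1, 0, 3, 4, 5, 6, 12, 8, 9, 10, 11, 7]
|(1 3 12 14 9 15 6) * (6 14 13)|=|(1 3 12 13 6)(9 15 14)|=15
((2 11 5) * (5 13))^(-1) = (2 5 13 11)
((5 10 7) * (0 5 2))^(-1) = ((0 5 10 7 2))^(-1) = (0 2 7 10 5)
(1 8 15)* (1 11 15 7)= (1 8 7)(11 15)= [0, 8, 2, 3, 4, 5, 6, 1, 7, 9, 10, 15, 12, 13, 14, 11]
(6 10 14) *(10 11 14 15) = (6 11 14)(10 15) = [0, 1, 2, 3, 4, 5, 11, 7, 8, 9, 15, 14, 12, 13, 6, 10]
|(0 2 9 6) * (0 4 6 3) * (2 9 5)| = |(0 9 3)(2 5)(4 6)| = 6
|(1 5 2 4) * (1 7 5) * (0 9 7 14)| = 7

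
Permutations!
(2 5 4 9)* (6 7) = (2 5 4 9)(6 7) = [0, 1, 5, 3, 9, 4, 7, 6, 8, 2]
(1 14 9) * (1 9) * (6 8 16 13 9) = (1 14)(6 8 16 13 9) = [0, 14, 2, 3, 4, 5, 8, 7, 16, 6, 10, 11, 12, 9, 1, 15, 13]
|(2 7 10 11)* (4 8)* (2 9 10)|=|(2 7)(4 8)(9 10 11)|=6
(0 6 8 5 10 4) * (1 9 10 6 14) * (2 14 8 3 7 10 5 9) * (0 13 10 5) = (0 8 9)(1 2 14)(3 7 5 6)(4 13 10) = [8, 2, 14, 7, 13, 6, 3, 5, 9, 0, 4, 11, 12, 10, 1]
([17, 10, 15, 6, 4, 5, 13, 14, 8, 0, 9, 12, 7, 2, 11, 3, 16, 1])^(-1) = (0 9 10 1 17)(2 13 6 3 15)(7 12 11 14)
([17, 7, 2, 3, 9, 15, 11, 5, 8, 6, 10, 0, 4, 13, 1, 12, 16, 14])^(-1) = (0 11 6 9 4 12 15 5 7 1 14 17)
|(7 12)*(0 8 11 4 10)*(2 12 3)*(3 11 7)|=6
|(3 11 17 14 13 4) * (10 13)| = 7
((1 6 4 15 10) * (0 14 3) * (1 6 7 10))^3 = (1 6)(4 7)(10 15)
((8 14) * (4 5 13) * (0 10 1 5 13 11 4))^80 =(14)(0 5 13 1 4 10 11)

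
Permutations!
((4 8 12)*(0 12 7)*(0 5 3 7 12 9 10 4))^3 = (0 4)(8 9)(10 12)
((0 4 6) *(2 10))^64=(10)(0 4 6)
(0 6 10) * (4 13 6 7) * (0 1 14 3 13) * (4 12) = (0 7 12 4)(1 14 3 13 6 10) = [7, 14, 2, 13, 0, 5, 10, 12, 8, 9, 1, 11, 4, 6, 3]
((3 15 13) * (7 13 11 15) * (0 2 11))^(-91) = (0 2 11 15)(3 13 7)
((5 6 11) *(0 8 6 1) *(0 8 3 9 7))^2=(0 9)(1 6 5 8 11)(3 7)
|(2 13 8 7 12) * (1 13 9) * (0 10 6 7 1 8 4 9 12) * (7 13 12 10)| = |(0 7)(1 12 2 10 6 13 4 9 8)| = 18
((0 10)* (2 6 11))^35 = (0 10)(2 11 6)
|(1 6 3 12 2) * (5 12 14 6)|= |(1 5 12 2)(3 14 6)|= 12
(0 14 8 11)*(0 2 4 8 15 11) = (0 14 15 11 2 4 8) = [14, 1, 4, 3, 8, 5, 6, 7, 0, 9, 10, 2, 12, 13, 15, 11]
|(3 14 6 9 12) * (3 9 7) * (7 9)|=6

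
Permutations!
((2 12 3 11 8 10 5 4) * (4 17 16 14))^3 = ((2 12 3 11 8 10 5 17 16 14 4))^3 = (2 11 5 14 12 8 17 4 3 10 16)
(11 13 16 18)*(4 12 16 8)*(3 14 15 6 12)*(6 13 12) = [0, 1, 2, 14, 3, 5, 6, 7, 4, 9, 10, 12, 16, 8, 15, 13, 18, 17, 11] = (3 14 15 13 8 4)(11 12 16 18)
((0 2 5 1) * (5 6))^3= (0 5 2 1 6)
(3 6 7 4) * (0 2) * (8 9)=[2, 1, 0, 6, 3, 5, 7, 4, 9, 8]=(0 2)(3 6 7 4)(8 9)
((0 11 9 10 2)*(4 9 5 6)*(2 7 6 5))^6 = (11)(4 9 10 7 6)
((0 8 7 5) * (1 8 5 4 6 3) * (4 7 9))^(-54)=(9)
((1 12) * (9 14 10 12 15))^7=(1 15 9 14 10 12)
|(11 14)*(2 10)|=2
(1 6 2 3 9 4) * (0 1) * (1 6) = [6, 1, 3, 9, 0, 5, 2, 7, 8, 4] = (0 6 2 3 9 4)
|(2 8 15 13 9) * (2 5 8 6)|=10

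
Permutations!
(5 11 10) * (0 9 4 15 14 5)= (0 9 4 15 14 5 11 10)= [9, 1, 2, 3, 15, 11, 6, 7, 8, 4, 0, 10, 12, 13, 5, 14]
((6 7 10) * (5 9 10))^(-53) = ((5 9 10 6 7))^(-53) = (5 10 7 9 6)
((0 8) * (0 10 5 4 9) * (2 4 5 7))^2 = (0 10 2 9 8 7 4)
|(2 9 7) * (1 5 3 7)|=6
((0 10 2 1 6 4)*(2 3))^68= ((0 10 3 2 1 6 4))^68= (0 6 2 10 4 1 3)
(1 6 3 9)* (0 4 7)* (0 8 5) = (0 4 7 8 5)(1 6 3 9) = [4, 6, 2, 9, 7, 0, 3, 8, 5, 1]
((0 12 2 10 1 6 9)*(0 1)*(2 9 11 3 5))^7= (0 5 6 12 2 11 9 10 3 1)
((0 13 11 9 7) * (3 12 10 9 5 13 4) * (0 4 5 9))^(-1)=((0 5 13 11 9 7 4 3 12 10))^(-1)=(0 10 12 3 4 7 9 11 13 5)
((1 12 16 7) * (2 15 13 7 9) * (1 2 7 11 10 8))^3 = (1 9 15 10 12 7 13 8 16 2 11) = ((1 12 16 9 7 2 15 13 11 10 8))^3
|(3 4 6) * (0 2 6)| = 5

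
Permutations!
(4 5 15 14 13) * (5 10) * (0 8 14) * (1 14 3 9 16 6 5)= (0 8 3 9 16 6 5 15)(1 14 13 4 10)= [8, 14, 2, 9, 10, 15, 5, 7, 3, 16, 1, 11, 12, 4, 13, 0, 6]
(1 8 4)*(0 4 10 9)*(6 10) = (0 4 1 8 6 10 9) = [4, 8, 2, 3, 1, 5, 10, 7, 6, 0, 9]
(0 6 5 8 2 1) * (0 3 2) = (0 6 5 8)(1 3 2) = [6, 3, 1, 2, 4, 8, 5, 7, 0]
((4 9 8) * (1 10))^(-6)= (10)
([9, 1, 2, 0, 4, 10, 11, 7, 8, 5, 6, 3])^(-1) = [3, 1, 2, 11, 4, 9, 10, 7, 8, 0, 5, 6]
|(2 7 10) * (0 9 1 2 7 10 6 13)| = 8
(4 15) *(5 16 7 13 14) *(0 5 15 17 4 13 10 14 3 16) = (0 5)(3 16 7 10 14 15 13)(4 17) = [5, 1, 2, 16, 17, 0, 6, 10, 8, 9, 14, 11, 12, 3, 15, 13, 7, 4]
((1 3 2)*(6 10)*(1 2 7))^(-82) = (10)(1 7 3)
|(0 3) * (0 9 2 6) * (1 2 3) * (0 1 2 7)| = 10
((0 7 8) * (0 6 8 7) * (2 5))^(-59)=(2 5)(6 8)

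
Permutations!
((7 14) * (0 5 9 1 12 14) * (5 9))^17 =((0 9 1 12 14 7))^17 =(0 7 14 12 1 9)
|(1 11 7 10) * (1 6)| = |(1 11 7 10 6)| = 5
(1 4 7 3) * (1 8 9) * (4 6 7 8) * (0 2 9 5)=(0 2 9 1 6 7 3 4 8 5)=[2, 6, 9, 4, 8, 0, 7, 3, 5, 1]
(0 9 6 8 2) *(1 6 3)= (0 9 3 1 6 8 2)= [9, 6, 0, 1, 4, 5, 8, 7, 2, 3]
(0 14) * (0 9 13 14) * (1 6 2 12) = (1 6 2 12)(9 13 14) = [0, 6, 12, 3, 4, 5, 2, 7, 8, 13, 10, 11, 1, 14, 9]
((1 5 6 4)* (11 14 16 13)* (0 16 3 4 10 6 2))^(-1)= (0 2 5 1 4 3 14 11 13 16)(6 10)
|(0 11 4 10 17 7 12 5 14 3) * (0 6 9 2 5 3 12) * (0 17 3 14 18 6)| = 10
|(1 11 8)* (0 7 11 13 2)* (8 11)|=6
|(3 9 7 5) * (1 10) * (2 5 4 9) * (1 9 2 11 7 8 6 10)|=12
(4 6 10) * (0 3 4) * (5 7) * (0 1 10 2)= (0 3 4 6 2)(1 10)(5 7)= [3, 10, 0, 4, 6, 7, 2, 5, 8, 9, 1]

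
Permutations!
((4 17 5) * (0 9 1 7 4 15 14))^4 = (0 4 14 7 15 1 5 9 17)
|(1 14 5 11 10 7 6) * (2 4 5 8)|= 10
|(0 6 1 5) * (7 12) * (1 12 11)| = 7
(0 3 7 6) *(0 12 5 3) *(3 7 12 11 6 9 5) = (3 12)(5 7 9)(6 11) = [0, 1, 2, 12, 4, 7, 11, 9, 8, 5, 10, 6, 3]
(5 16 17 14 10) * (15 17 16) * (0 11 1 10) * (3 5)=(0 11 1 10 3 5 15 17 14)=[11, 10, 2, 5, 4, 15, 6, 7, 8, 9, 3, 1, 12, 13, 0, 17, 16, 14]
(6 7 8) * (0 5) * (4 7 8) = (0 5)(4 7)(6 8) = [5, 1, 2, 3, 7, 0, 8, 4, 6]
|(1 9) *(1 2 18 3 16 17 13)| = 8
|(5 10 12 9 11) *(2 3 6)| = 15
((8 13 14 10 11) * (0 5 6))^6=((0 5 6)(8 13 14 10 11))^6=(8 13 14 10 11)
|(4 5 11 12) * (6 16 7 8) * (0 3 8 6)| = 12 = |(0 3 8)(4 5 11 12)(6 16 7)|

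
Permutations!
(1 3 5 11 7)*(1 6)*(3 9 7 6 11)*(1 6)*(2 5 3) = (1 9 7 11)(2 5) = [0, 9, 5, 3, 4, 2, 6, 11, 8, 7, 10, 1]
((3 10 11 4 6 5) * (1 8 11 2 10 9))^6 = (1 3 6 11)(4 8 9 5)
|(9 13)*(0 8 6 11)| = 4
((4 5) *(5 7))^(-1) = ((4 7 5))^(-1) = (4 5 7)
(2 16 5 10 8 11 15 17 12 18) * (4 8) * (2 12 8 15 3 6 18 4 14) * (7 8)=(2 16 5 10 14)(3 6 18 12 4 15 17 7 8 11)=[0, 1, 16, 6, 15, 10, 18, 8, 11, 9, 14, 3, 4, 13, 2, 17, 5, 7, 12]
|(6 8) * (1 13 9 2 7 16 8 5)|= 9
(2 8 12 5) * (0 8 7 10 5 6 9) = (0 8 12 6 9)(2 7 10 5) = [8, 1, 7, 3, 4, 2, 9, 10, 12, 0, 5, 11, 6]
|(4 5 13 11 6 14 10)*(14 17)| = 8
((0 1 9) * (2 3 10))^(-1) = ((0 1 9)(2 3 10))^(-1) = (0 9 1)(2 10 3)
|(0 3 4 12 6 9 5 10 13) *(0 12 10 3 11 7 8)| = |(0 11 7 8)(3 4 10 13 12 6 9 5)| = 8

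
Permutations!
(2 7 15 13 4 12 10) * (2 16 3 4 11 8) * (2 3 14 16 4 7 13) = [0, 1, 13, 7, 12, 5, 6, 15, 3, 9, 4, 8, 10, 11, 16, 2, 14] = (2 13 11 8 3 7 15)(4 12 10)(14 16)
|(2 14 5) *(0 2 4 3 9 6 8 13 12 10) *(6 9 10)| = 28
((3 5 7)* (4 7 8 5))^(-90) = (8)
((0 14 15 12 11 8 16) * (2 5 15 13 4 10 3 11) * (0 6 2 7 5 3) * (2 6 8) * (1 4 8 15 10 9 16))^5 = ((0 14 13 8 1 4 9 16 15 12 7 5 10)(2 3 11))^5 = (0 4 7 13 16 10 1 12 14 9 5 8 15)(2 11 3)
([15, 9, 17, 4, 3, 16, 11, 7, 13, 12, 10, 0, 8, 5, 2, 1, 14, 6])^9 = [14, 17, 8, 4, 3, 1, 5, 7, 0, 6, 10, 16, 11, 15, 12, 2, 9, 13]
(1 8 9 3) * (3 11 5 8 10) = (1 10 3)(5 8 9 11) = [0, 10, 2, 1, 4, 8, 6, 7, 9, 11, 3, 5]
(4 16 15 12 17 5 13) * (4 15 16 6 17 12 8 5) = [0, 1, 2, 3, 6, 13, 17, 7, 5, 9, 10, 11, 12, 15, 14, 8, 16, 4] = (4 6 17)(5 13 15 8)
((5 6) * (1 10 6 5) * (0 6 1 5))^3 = ((0 6 5)(1 10))^3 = (1 10)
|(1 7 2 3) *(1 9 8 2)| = |(1 7)(2 3 9 8)| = 4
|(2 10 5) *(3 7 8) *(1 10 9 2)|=|(1 10 5)(2 9)(3 7 8)|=6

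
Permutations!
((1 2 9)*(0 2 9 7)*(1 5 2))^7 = (0 1 9 5 2 7) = ((0 1 9 5 2 7))^7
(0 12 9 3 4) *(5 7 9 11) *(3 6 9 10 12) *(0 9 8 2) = (0 3 4 9 6 8 2)(5 7 10 12 11) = [3, 1, 0, 4, 9, 7, 8, 10, 2, 6, 12, 5, 11]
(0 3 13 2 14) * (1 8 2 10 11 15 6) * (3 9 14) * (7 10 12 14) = (0 9 7 10 11 15 6 1 8 2 3 13 12 14) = [9, 8, 3, 13, 4, 5, 1, 10, 2, 7, 11, 15, 14, 12, 0, 6]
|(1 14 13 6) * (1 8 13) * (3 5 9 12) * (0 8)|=4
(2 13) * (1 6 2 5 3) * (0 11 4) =(0 11 4)(1 6 2 13 5 3) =[11, 6, 13, 1, 0, 3, 2, 7, 8, 9, 10, 4, 12, 5]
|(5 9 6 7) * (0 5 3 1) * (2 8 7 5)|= |(0 2 8 7 3 1)(5 9 6)|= 6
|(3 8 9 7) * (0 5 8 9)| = |(0 5 8)(3 9 7)| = 3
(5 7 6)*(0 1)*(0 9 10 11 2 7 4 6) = (0 1 9 10 11 2 7)(4 6 5) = [1, 9, 7, 3, 6, 4, 5, 0, 8, 10, 11, 2]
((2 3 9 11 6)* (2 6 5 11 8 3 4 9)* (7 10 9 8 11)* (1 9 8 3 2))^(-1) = (1 3 4 2 8 10 7 5 11 9) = ((1 9 11 5 7 10 8 2 4 3))^(-1)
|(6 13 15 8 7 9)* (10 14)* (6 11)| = |(6 13 15 8 7 9 11)(10 14)| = 14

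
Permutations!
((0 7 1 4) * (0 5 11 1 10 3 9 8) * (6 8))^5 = ((0 7 10 3 9 6 8)(1 4 5 11))^5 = (0 6 3 7 8 9 10)(1 4 5 11)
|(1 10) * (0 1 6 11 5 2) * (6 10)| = 6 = |(0 1 6 11 5 2)|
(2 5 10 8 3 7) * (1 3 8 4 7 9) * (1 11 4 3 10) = (1 10 3 9 11 4 7 2 5) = [0, 10, 5, 9, 7, 1, 6, 2, 8, 11, 3, 4]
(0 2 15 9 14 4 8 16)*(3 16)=[2, 1, 15, 16, 8, 5, 6, 7, 3, 14, 10, 11, 12, 13, 4, 9, 0]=(0 2 15 9 14 4 8 3 16)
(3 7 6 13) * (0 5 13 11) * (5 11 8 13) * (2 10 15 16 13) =(0 11)(2 10 15 16 13 3 7 6 8) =[11, 1, 10, 7, 4, 5, 8, 6, 2, 9, 15, 0, 12, 3, 14, 16, 13]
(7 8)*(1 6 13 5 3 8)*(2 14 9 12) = (1 6 13 5 3 8 7)(2 14 9 12) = [0, 6, 14, 8, 4, 3, 13, 1, 7, 12, 10, 11, 2, 5, 9]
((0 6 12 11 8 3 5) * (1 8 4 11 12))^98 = ((12)(0 6 1 8 3 5)(4 11))^98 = (12)(0 1 3)(5 6 8)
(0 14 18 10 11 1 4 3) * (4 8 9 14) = (0 4 3)(1 8 9 14 18 10 11) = [4, 8, 2, 0, 3, 5, 6, 7, 9, 14, 11, 1, 12, 13, 18, 15, 16, 17, 10]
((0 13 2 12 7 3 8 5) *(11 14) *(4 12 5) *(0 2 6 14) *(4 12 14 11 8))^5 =(0 13 6 11)(2 5)(3 7 12 8 14 4)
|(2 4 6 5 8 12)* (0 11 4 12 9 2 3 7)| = 11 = |(0 11 4 6 5 8 9 2 12 3 7)|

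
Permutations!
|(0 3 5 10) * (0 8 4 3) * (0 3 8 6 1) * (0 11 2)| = 8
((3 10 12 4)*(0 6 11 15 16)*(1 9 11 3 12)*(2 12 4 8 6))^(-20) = (0 6 9)(1 16 8)(2 3 11)(10 15 12)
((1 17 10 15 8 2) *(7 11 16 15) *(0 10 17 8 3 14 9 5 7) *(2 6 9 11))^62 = ((17)(0 10)(1 8 6 9 5 7 2)(3 14 11 16 15))^62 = (17)(1 2 7 5 9 6 8)(3 11 15 14 16)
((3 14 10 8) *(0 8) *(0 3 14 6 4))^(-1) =((0 8 14 10 3 6 4))^(-1) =(0 4 6 3 10 14 8)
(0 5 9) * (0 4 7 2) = (0 5 9 4 7 2) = [5, 1, 0, 3, 7, 9, 6, 2, 8, 4]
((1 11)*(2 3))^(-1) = ((1 11)(2 3))^(-1) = (1 11)(2 3)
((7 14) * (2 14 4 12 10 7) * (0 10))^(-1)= (0 12 4 7 10)(2 14)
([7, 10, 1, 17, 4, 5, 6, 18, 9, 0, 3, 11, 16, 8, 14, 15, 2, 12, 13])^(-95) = (0 7 18 13 8 9)(1 17 2 3 16 10 12)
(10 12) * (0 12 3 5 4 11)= [12, 1, 2, 5, 11, 4, 6, 7, 8, 9, 3, 0, 10]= (0 12 10 3 5 4 11)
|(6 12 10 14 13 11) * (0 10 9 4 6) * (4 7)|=|(0 10 14 13 11)(4 6 12 9 7)|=5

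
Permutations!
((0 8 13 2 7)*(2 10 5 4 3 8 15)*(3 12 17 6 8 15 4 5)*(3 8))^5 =((0 4 12 17 6 3 15 2 7)(8 13 10))^5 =(0 3 4 15 12 2 17 7 6)(8 10 13)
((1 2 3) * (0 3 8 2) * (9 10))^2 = ((0 3 1)(2 8)(9 10))^2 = (10)(0 1 3)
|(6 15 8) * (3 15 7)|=5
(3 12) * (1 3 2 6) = [0, 3, 6, 12, 4, 5, 1, 7, 8, 9, 10, 11, 2] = (1 3 12 2 6)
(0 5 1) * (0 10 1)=(0 5)(1 10)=[5, 10, 2, 3, 4, 0, 6, 7, 8, 9, 1]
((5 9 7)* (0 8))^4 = (5 9 7)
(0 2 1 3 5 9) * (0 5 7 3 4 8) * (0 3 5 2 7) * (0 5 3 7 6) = (0 6)(1 4 8 7 3 5 9 2) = [6, 4, 1, 5, 8, 9, 0, 3, 7, 2]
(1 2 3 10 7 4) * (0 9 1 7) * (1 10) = (0 9 10)(1 2 3)(4 7) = [9, 2, 3, 1, 7, 5, 6, 4, 8, 10, 0]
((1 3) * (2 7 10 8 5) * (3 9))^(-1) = (1 3 9)(2 5 8 10 7)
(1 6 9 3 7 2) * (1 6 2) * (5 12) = [0, 2, 6, 7, 4, 12, 9, 1, 8, 3, 10, 11, 5] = (1 2 6 9 3 7)(5 12)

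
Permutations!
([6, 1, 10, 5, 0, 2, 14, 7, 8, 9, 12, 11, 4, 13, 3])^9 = [0, 1, 2, 3, 4, 5, 6, 7, 8, 9, 10, 11, 12, 13, 14]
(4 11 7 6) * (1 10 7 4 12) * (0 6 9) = [6, 10, 2, 3, 11, 5, 12, 9, 8, 0, 7, 4, 1] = (0 6 12 1 10 7 9)(4 11)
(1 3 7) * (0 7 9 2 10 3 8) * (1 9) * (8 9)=(0 7 8)(1 9 2 10 3)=[7, 9, 10, 1, 4, 5, 6, 8, 0, 2, 3]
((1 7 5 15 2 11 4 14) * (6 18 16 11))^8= (1 11 6 5 14 16 2 7 4 18 15)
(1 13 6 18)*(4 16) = (1 13 6 18)(4 16) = [0, 13, 2, 3, 16, 5, 18, 7, 8, 9, 10, 11, 12, 6, 14, 15, 4, 17, 1]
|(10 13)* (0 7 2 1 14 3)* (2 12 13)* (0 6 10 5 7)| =|(1 14 3 6 10 2)(5 7 12 13)| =12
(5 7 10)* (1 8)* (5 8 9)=(1 9 5 7 10 8)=[0, 9, 2, 3, 4, 7, 6, 10, 1, 5, 8]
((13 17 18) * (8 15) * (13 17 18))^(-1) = ((8 15)(13 18 17))^(-1) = (8 15)(13 17 18)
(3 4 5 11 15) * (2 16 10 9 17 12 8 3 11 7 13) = (2 16 10 9 17 12 8 3 4 5 7 13)(11 15) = [0, 1, 16, 4, 5, 7, 6, 13, 3, 17, 9, 15, 8, 2, 14, 11, 10, 12]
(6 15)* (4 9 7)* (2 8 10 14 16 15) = (2 8 10 14 16 15 6)(4 9 7) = [0, 1, 8, 3, 9, 5, 2, 4, 10, 7, 14, 11, 12, 13, 16, 6, 15]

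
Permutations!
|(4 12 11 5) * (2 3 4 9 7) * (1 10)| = |(1 10)(2 3 4 12 11 5 9 7)| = 8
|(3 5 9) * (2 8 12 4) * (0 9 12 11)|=|(0 9 3 5 12 4 2 8 11)|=9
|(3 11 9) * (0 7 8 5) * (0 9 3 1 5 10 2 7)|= |(1 5 9)(2 7 8 10)(3 11)|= 12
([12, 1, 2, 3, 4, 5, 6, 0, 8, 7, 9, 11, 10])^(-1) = [7, 1, 2, 3, 4, 5, 6, 9, 8, 10, 12, 11, 0]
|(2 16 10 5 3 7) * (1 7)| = 7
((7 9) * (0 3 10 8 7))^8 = ((0 3 10 8 7 9))^8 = (0 10 7)(3 8 9)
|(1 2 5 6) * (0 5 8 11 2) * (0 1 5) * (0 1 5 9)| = 15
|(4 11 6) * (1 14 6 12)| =6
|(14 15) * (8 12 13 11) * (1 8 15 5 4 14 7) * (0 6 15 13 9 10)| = 18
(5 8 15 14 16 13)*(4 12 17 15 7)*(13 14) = (4 12 17 15 13 5 8 7)(14 16) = [0, 1, 2, 3, 12, 8, 6, 4, 7, 9, 10, 11, 17, 5, 16, 13, 14, 15]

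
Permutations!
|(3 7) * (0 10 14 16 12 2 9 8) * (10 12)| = 30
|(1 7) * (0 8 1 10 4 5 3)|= |(0 8 1 7 10 4 5 3)|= 8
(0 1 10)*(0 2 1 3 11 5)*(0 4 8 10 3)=[0, 3, 1, 11, 8, 4, 6, 7, 10, 9, 2, 5]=(1 3 11 5 4 8 10 2)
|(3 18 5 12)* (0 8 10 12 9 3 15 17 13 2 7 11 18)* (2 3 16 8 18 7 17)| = 26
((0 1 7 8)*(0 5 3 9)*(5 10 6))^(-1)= ((0 1 7 8 10 6 5 3 9))^(-1)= (0 9 3 5 6 10 8 7 1)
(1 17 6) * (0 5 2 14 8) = [5, 17, 14, 3, 4, 2, 1, 7, 0, 9, 10, 11, 12, 13, 8, 15, 16, 6] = (0 5 2 14 8)(1 17 6)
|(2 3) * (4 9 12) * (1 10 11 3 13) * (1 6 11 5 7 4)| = |(1 10 5 7 4 9 12)(2 13 6 11 3)| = 35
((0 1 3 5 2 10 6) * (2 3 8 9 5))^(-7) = (0 8 5 2 6 1 9 3 10)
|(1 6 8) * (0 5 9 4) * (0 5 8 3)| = 15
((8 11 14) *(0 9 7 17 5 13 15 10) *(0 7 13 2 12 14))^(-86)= (0 7 14 13 5 11 10 12 9 17 8 15 2)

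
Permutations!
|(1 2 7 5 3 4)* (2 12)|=7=|(1 12 2 7 5 3 4)|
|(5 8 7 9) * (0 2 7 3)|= |(0 2 7 9 5 8 3)|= 7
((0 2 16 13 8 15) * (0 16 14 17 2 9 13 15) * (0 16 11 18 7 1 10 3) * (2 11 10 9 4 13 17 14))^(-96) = ((0 4 13 8 16 15 10 3)(1 9 17 11 18 7))^(-96) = (18)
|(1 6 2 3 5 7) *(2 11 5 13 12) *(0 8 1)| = |(0 8 1 6 11 5 7)(2 3 13 12)| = 28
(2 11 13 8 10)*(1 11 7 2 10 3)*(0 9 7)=(0 9 7 2)(1 11 13 8 3)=[9, 11, 0, 1, 4, 5, 6, 2, 3, 7, 10, 13, 12, 8]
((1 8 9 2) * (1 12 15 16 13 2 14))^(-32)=((1 8 9 14)(2 12 15 16 13))^(-32)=(2 16 12 13 15)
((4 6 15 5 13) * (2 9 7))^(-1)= (2 7 9)(4 13 5 15 6)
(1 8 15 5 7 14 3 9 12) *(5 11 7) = [0, 8, 2, 9, 4, 5, 6, 14, 15, 12, 10, 7, 1, 13, 3, 11] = (1 8 15 11 7 14 3 9 12)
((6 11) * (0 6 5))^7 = (0 5 11 6)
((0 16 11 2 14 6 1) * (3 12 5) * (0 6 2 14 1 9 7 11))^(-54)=((0 16)(1 6 9 7 11 14 2)(3 12 5))^(-54)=(16)(1 9 11 2 6 7 14)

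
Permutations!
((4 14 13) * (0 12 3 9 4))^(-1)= (0 13 14 4 9 3 12)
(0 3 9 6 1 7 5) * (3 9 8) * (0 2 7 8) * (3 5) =[9, 8, 7, 0, 4, 2, 1, 3, 5, 6] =(0 9 6 1 8 5 2 7 3)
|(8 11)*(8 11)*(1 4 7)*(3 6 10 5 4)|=|(11)(1 3 6 10 5 4 7)|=7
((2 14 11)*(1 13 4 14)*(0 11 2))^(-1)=((0 11)(1 13 4 14 2))^(-1)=(0 11)(1 2 14 4 13)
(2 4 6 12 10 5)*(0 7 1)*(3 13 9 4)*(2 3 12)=[7, 0, 12, 13, 6, 3, 2, 1, 8, 4, 5, 11, 10, 9]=(0 7 1)(2 12 10 5 3 13 9 4 6)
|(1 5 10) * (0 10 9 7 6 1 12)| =15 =|(0 10 12)(1 5 9 7 6)|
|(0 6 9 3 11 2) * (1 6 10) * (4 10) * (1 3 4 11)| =6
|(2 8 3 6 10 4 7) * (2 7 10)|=4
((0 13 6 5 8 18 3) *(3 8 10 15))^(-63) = ((0 13 6 5 10 15 3)(8 18))^(-63) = (8 18)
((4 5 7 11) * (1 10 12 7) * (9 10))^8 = (12)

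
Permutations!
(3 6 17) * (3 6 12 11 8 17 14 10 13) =(3 12 11 8 17 6 14 10 13) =[0, 1, 2, 12, 4, 5, 14, 7, 17, 9, 13, 8, 11, 3, 10, 15, 16, 6]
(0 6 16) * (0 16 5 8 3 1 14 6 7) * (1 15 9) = (16)(0 7)(1 14 6 5 8 3 15 9) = [7, 14, 2, 15, 4, 8, 5, 0, 3, 1, 10, 11, 12, 13, 6, 9, 16]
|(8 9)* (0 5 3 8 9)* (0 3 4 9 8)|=6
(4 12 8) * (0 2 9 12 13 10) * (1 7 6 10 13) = (13)(0 2 9 12 8 4 1 7 6 10) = [2, 7, 9, 3, 1, 5, 10, 6, 4, 12, 0, 11, 8, 13]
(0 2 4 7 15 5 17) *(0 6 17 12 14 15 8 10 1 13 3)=(0 2 4 7 8 10 1 13 3)(5 12 14 15)(6 17)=[2, 13, 4, 0, 7, 12, 17, 8, 10, 9, 1, 11, 14, 3, 15, 5, 16, 6]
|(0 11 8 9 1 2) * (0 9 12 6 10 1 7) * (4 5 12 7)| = 8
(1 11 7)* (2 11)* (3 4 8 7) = [0, 2, 11, 4, 8, 5, 6, 1, 7, 9, 10, 3] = (1 2 11 3 4 8 7)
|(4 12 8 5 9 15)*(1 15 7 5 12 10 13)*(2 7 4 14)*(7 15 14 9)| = 8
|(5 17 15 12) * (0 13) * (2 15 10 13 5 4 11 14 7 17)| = |(0 5 2 15 12 4 11 14 7 17 10 13)| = 12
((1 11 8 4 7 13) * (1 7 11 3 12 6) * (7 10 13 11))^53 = ((1 3 12 6)(4 7 11 8)(10 13))^53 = (1 3 12 6)(4 7 11 8)(10 13)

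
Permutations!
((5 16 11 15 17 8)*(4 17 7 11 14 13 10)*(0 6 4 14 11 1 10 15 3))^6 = (0 16 17)(3 5 4)(6 11 8)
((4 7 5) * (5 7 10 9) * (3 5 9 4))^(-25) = (3 5)(4 10)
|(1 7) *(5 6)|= 2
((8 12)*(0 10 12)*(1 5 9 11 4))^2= ((0 10 12 8)(1 5 9 11 4))^2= (0 12)(1 9 4 5 11)(8 10)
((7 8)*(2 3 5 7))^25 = ((2 3 5 7 8))^25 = (8)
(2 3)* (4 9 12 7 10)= (2 3)(4 9 12 7 10)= [0, 1, 3, 2, 9, 5, 6, 10, 8, 12, 4, 11, 7]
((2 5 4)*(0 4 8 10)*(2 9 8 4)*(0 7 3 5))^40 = ((0 2)(3 5 4 9 8 10 7))^40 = (3 10 9 5 7 8 4)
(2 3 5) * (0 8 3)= (0 8 3 5 2)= [8, 1, 0, 5, 4, 2, 6, 7, 3]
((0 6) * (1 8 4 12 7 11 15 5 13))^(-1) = (0 6)(1 13 5 15 11 7 12 4 8)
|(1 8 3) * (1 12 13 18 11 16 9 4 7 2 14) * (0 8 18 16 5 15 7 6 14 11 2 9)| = |(0 8 3 12 13 16)(1 18 2 11 5 15 7 9 4 6 14)| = 66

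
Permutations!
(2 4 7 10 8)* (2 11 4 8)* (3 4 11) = (11)(2 8 3 4 7 10) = [0, 1, 8, 4, 7, 5, 6, 10, 3, 9, 2, 11]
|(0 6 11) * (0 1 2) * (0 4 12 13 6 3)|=|(0 3)(1 2 4 12 13 6 11)|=14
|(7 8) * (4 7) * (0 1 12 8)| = |(0 1 12 8 4 7)| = 6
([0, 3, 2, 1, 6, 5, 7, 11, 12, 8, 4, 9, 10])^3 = (1 3)(4 11 12 6 9 10 7 8)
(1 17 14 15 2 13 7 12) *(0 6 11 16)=(0 6 11 16)(1 17 14 15 2 13 7 12)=[6, 17, 13, 3, 4, 5, 11, 12, 8, 9, 10, 16, 1, 7, 15, 2, 0, 14]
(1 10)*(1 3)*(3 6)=[0, 10, 2, 1, 4, 5, 3, 7, 8, 9, 6]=(1 10 6 3)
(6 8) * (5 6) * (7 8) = [0, 1, 2, 3, 4, 6, 7, 8, 5] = (5 6 7 8)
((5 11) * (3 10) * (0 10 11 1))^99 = (0 11)(1 3)(5 10)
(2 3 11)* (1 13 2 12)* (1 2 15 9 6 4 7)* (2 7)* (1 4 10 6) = [0, 13, 3, 11, 2, 5, 10, 4, 8, 1, 6, 12, 7, 15, 14, 9] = (1 13 15 9)(2 3 11 12 7 4)(6 10)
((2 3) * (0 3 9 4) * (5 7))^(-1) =(0 4 9 2 3)(5 7)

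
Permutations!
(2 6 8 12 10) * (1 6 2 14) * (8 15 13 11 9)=[0, 6, 2, 3, 4, 5, 15, 7, 12, 8, 14, 9, 10, 11, 1, 13]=(1 6 15 13 11 9 8 12 10 14)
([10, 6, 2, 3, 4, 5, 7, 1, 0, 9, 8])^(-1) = [8, 7, 2, 3, 4, 5, 1, 6, 10, 9, 0]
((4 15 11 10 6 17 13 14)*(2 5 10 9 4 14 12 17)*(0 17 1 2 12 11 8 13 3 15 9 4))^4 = (0 8 9 15 4 3 11 17 13)(1 6 5)(2 12 10)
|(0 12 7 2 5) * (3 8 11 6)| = |(0 12 7 2 5)(3 8 11 6)| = 20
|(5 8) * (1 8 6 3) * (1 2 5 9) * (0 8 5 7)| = 9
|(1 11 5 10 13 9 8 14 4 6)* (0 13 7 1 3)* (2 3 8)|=20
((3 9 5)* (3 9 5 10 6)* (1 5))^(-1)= (1 3 6 10 9 5)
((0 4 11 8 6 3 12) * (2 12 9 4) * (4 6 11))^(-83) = ((0 2 12)(3 9 6)(8 11))^(-83) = (0 2 12)(3 9 6)(8 11)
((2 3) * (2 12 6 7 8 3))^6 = ((3 12 6 7 8))^6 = (3 12 6 7 8)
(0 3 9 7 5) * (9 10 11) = (0 3 10 11 9 7 5) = [3, 1, 2, 10, 4, 0, 6, 5, 8, 7, 11, 9]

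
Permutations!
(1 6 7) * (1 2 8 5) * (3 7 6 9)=(1 9 3 7 2 8 5)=[0, 9, 8, 7, 4, 1, 6, 2, 5, 3]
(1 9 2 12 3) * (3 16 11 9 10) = (1 10 3)(2 12 16 11 9) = [0, 10, 12, 1, 4, 5, 6, 7, 8, 2, 3, 9, 16, 13, 14, 15, 11]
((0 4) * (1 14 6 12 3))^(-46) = ((0 4)(1 14 6 12 3))^(-46) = (1 3 12 6 14)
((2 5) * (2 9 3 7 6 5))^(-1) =((3 7 6 5 9))^(-1) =(3 9 5 6 7)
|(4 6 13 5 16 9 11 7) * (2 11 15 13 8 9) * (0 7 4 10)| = |(0 7 10)(2 11 4 6 8 9 15 13 5 16)| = 30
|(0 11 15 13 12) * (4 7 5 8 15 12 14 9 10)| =9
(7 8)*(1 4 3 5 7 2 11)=(1 4 3 5 7 8 2 11)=[0, 4, 11, 5, 3, 7, 6, 8, 2, 9, 10, 1]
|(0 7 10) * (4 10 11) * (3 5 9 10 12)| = 9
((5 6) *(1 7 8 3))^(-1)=((1 7 8 3)(5 6))^(-1)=(1 3 8 7)(5 6)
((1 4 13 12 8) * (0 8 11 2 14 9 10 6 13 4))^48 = ((0 8 1)(2 14 9 10 6 13 12 11))^48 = (14)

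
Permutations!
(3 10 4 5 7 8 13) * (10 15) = [0, 1, 2, 15, 5, 7, 6, 8, 13, 9, 4, 11, 12, 3, 14, 10] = (3 15 10 4 5 7 8 13)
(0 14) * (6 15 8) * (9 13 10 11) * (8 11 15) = [14, 1, 2, 3, 4, 5, 8, 7, 6, 13, 15, 9, 12, 10, 0, 11] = (0 14)(6 8)(9 13 10 15 11)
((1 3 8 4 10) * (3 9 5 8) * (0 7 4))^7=((0 7 4 10 1 9 5 8))^7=(0 8 5 9 1 10 4 7)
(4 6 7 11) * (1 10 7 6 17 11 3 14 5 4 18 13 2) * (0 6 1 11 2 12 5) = (0 6 1 10 7 3 14)(2 11 18 13 12 5 4 17) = [6, 10, 11, 14, 17, 4, 1, 3, 8, 9, 7, 18, 5, 12, 0, 15, 16, 2, 13]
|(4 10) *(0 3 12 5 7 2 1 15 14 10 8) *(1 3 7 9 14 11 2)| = 14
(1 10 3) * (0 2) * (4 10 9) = [2, 9, 0, 1, 10, 5, 6, 7, 8, 4, 3] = (0 2)(1 9 4 10 3)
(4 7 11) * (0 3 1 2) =(0 3 1 2)(4 7 11) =[3, 2, 0, 1, 7, 5, 6, 11, 8, 9, 10, 4]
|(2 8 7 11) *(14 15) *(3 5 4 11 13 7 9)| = |(2 8 9 3 5 4 11)(7 13)(14 15)| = 14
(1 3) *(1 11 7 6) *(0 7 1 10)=[7, 3, 2, 11, 4, 5, 10, 6, 8, 9, 0, 1]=(0 7 6 10)(1 3 11)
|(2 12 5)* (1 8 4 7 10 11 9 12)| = 10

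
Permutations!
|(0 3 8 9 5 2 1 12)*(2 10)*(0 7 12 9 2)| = 8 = |(0 3 8 2 1 9 5 10)(7 12)|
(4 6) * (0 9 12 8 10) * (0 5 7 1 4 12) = (0 9)(1 4 6 12 8 10 5 7) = [9, 4, 2, 3, 6, 7, 12, 1, 10, 0, 5, 11, 8]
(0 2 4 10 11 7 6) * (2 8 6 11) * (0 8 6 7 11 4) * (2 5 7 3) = (11)(0 6 8 3 2)(4 10 5 7) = [6, 1, 0, 2, 10, 7, 8, 4, 3, 9, 5, 11]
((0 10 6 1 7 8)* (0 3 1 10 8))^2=(10)(0 3 7 8 1)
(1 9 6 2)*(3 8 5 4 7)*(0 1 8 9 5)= (0 1 5 4 7 3 9 6 2 8)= [1, 5, 8, 9, 7, 4, 2, 3, 0, 6]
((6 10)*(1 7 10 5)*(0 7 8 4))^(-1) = ((0 7 10 6 5 1 8 4))^(-1) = (0 4 8 1 5 6 10 7)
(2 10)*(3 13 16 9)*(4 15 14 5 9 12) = (2 10)(3 13 16 12 4 15 14 5 9) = [0, 1, 10, 13, 15, 9, 6, 7, 8, 3, 2, 11, 4, 16, 5, 14, 12]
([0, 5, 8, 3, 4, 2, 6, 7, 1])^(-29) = [0, 8, 5, 3, 4, 1, 6, 7, 2]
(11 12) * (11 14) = (11 12 14) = [0, 1, 2, 3, 4, 5, 6, 7, 8, 9, 10, 12, 14, 13, 11]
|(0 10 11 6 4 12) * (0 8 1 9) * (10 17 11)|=|(0 17 11 6 4 12 8 1 9)|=9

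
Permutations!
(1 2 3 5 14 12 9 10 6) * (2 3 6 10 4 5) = (1 3 2 6)(4 5 14 12 9) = [0, 3, 6, 2, 5, 14, 1, 7, 8, 4, 10, 11, 9, 13, 12]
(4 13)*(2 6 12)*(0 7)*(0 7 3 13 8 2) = (0 3 13 4 8 2 6 12) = [3, 1, 6, 13, 8, 5, 12, 7, 2, 9, 10, 11, 0, 4]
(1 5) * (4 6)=(1 5)(4 6)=[0, 5, 2, 3, 6, 1, 4]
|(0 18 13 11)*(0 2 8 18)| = 5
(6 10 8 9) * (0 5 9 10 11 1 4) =(0 5 9 6 11 1 4)(8 10) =[5, 4, 2, 3, 0, 9, 11, 7, 10, 6, 8, 1]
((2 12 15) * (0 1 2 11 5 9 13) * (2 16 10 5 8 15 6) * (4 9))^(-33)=(0 13 9 4 5 10 16 1)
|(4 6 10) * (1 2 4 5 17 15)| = |(1 2 4 6 10 5 17 15)| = 8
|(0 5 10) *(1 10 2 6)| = 6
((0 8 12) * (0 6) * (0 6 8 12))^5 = (0 8 12)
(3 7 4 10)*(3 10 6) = (10)(3 7 4 6) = [0, 1, 2, 7, 6, 5, 3, 4, 8, 9, 10]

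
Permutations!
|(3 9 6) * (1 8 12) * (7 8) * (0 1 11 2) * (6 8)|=10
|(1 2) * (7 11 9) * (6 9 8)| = 10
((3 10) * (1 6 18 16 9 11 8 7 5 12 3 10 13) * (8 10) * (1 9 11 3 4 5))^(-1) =(1 7 8 10 11 16 18 6)(3 9 13)(4 12 5)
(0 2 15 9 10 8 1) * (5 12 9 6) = [2, 0, 15, 3, 4, 12, 5, 7, 1, 10, 8, 11, 9, 13, 14, 6] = (0 2 15 6 5 12 9 10 8 1)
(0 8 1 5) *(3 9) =(0 8 1 5)(3 9) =[8, 5, 2, 9, 4, 0, 6, 7, 1, 3]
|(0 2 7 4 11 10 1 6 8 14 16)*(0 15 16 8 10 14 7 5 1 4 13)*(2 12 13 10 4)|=30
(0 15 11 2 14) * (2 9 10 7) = (0 15 11 9 10 7 2 14) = [15, 1, 14, 3, 4, 5, 6, 2, 8, 10, 7, 9, 12, 13, 0, 11]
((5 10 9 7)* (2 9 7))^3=(10)(2 9)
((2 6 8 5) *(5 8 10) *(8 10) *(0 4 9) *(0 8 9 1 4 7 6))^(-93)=((0 7 6 9 8 10 5 2)(1 4))^(-93)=(0 9 5 7 8 2 6 10)(1 4)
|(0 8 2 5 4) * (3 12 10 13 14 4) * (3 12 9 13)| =|(0 8 2 5 12 10 3 9 13 14 4)| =11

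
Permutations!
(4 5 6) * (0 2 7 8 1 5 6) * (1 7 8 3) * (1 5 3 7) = (0 2 8 1 3 5)(4 6) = [2, 3, 8, 5, 6, 0, 4, 7, 1]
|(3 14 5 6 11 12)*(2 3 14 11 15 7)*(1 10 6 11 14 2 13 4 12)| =13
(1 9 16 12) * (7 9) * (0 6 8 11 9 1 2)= [6, 7, 0, 3, 4, 5, 8, 1, 11, 16, 10, 9, 2, 13, 14, 15, 12]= (0 6 8 11 9 16 12 2)(1 7)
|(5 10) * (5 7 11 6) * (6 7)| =|(5 10 6)(7 11)| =6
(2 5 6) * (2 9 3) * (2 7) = (2 5 6 9 3 7) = [0, 1, 5, 7, 4, 6, 9, 2, 8, 3]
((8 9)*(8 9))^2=(9)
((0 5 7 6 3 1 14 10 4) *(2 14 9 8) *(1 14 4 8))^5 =(0 14)(1 9)(2 6)(3 4)(5 10)(7 8)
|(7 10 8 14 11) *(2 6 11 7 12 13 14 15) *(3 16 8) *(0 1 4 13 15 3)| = |(0 1 4 13 14 7 10)(2 6 11 12 15)(3 16 8)| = 105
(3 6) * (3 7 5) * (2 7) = (2 7 5 3 6) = [0, 1, 7, 6, 4, 3, 2, 5]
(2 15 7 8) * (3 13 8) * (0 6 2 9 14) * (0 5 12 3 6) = [0, 1, 15, 13, 4, 12, 2, 6, 9, 14, 10, 11, 3, 8, 5, 7] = (2 15 7 6)(3 13 8 9 14 5 12)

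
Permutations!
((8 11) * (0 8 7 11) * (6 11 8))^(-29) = (0 6 11 7 8)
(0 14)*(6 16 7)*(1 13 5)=[14, 13, 2, 3, 4, 1, 16, 6, 8, 9, 10, 11, 12, 5, 0, 15, 7]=(0 14)(1 13 5)(6 16 7)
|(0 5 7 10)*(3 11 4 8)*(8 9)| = |(0 5 7 10)(3 11 4 9 8)| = 20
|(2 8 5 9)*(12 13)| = 4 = |(2 8 5 9)(12 13)|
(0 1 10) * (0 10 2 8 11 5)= [1, 2, 8, 3, 4, 0, 6, 7, 11, 9, 10, 5]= (0 1 2 8 11 5)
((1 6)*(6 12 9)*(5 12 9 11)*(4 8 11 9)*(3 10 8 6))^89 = ((1 4 6)(3 10 8 11 5 12 9))^89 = (1 6 4)(3 12 11 10 9 5 8)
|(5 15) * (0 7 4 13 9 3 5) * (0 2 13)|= 6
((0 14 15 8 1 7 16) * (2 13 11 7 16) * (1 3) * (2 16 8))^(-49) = (0 16 7 11 13 2 15 14)(1 3 8)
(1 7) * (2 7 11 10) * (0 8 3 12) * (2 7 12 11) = (0 8 3 11 10 7 1 2 12) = [8, 2, 12, 11, 4, 5, 6, 1, 3, 9, 7, 10, 0]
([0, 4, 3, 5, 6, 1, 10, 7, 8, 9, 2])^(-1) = [0, 5, 10, 2, 1, 3, 4, 7, 8, 9, 6]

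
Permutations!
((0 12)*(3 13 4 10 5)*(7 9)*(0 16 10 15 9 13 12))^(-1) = (3 5 10 16 12)(4 13 7 9 15)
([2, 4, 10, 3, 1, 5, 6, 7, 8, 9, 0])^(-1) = [10, 4, 0, 3, 1, 5, 6, 7, 8, 9, 2]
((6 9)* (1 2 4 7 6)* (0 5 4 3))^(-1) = (0 3 2 1 9 6 7 4 5)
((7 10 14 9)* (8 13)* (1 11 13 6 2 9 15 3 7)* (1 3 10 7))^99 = ((1 11 13 8 6 2 9 3)(10 14 15))^99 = (15)(1 8 9 11 6 3 13 2)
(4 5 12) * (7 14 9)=[0, 1, 2, 3, 5, 12, 6, 14, 8, 7, 10, 11, 4, 13, 9]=(4 5 12)(7 14 9)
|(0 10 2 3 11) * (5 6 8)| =15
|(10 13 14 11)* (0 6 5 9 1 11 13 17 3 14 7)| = 12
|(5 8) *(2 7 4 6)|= |(2 7 4 6)(5 8)|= 4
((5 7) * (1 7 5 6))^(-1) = ((1 7 6))^(-1) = (1 6 7)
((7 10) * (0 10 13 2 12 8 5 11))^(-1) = (0 11 5 8 12 2 13 7 10)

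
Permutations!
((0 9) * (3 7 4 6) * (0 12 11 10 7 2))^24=((0 9 12 11 10 7 4 6 3 2))^24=(0 10 3 12 4)(2 11 6 9 7)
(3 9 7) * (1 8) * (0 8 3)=(0 8 1 3 9 7)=[8, 3, 2, 9, 4, 5, 6, 0, 1, 7]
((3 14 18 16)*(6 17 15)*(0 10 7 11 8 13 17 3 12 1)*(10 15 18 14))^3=((0 15 6 3 10 7 11 8 13 17 18 16 12 1))^3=(0 3 11 17 12 15 10 8 18 1 6 7 13 16)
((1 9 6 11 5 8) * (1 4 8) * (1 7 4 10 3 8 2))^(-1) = ((1 9 6 11 5 7 4 2)(3 8 10))^(-1) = (1 2 4 7 5 11 6 9)(3 10 8)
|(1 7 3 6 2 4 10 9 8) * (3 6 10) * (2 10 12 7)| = |(1 2 4 3 12 7 6 10 9 8)| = 10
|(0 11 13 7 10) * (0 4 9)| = |(0 11 13 7 10 4 9)| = 7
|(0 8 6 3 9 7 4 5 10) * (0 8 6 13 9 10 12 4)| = 24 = |(0 6 3 10 8 13 9 7)(4 5 12)|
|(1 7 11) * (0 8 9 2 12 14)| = 6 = |(0 8 9 2 12 14)(1 7 11)|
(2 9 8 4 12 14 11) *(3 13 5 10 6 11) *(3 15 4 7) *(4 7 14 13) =(2 9 8 14 15 7 3 4 12 13 5 10 6 11) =[0, 1, 9, 4, 12, 10, 11, 3, 14, 8, 6, 2, 13, 5, 15, 7]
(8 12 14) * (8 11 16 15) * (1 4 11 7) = (1 4 11 16 15 8 12 14 7) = [0, 4, 2, 3, 11, 5, 6, 1, 12, 9, 10, 16, 14, 13, 7, 8, 15]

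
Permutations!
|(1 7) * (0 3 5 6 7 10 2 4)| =9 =|(0 3 5 6 7 1 10 2 4)|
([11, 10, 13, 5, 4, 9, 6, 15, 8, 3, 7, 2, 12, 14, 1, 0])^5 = (0 1 11 10 2 7 13 15 14)(3 9 5)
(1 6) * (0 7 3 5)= (0 7 3 5)(1 6)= [7, 6, 2, 5, 4, 0, 1, 3]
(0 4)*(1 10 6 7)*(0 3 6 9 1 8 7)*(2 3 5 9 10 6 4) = [2, 6, 3, 4, 5, 9, 0, 8, 7, 1, 10] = (10)(0 2 3 4 5 9 1 6)(7 8)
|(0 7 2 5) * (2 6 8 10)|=7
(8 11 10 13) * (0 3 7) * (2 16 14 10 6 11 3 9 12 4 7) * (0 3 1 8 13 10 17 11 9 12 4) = (0 12)(1 8)(2 16 14 17 11 6 9 4 7 3) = [12, 8, 16, 2, 7, 5, 9, 3, 1, 4, 10, 6, 0, 13, 17, 15, 14, 11]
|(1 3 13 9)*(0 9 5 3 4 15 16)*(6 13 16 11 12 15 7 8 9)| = |(0 6 13 5 3 16)(1 4 7 8 9)(11 12 15)| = 30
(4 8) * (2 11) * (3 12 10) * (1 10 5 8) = (1 10 3 12 5 8 4)(2 11) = [0, 10, 11, 12, 1, 8, 6, 7, 4, 9, 3, 2, 5]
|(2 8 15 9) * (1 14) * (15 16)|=10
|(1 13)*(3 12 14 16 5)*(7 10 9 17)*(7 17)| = 30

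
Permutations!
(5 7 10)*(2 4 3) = (2 4 3)(5 7 10) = [0, 1, 4, 2, 3, 7, 6, 10, 8, 9, 5]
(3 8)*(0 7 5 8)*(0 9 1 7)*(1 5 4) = (1 7 4)(3 9 5 8) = [0, 7, 2, 9, 1, 8, 6, 4, 3, 5]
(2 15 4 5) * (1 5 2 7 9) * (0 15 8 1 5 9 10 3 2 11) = (0 15 4 11)(1 9 5 7 10 3 2 8) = [15, 9, 8, 2, 11, 7, 6, 10, 1, 5, 3, 0, 12, 13, 14, 4]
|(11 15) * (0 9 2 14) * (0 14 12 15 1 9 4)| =|(0 4)(1 9 2 12 15 11)| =6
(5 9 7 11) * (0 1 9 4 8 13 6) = (0 1 9 7 11 5 4 8 13 6) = [1, 9, 2, 3, 8, 4, 0, 11, 13, 7, 10, 5, 12, 6]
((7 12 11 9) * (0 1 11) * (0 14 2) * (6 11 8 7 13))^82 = (0 14 7 1 2 12 8)(6 9)(11 13)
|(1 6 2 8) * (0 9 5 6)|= 7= |(0 9 5 6 2 8 1)|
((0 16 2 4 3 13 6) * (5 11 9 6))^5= ((0 16 2 4 3 13 5 11 9 6))^5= (0 13)(2 11)(3 6)(4 9)(5 16)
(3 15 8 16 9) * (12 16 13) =(3 15 8 13 12 16 9) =[0, 1, 2, 15, 4, 5, 6, 7, 13, 3, 10, 11, 16, 12, 14, 8, 9]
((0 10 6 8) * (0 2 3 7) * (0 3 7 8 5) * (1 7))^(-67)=((0 10 6 5)(1 7 3 8 2))^(-67)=(0 10 6 5)(1 8 7 2 3)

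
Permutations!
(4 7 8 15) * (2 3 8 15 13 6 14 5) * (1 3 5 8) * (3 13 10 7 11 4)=[0, 13, 5, 1, 11, 2, 14, 15, 10, 9, 7, 4, 12, 6, 8, 3]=(1 13 6 14 8 10 7 15 3)(2 5)(4 11)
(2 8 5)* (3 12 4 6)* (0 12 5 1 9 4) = (0 12)(1 9 4 6 3 5 2 8) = [12, 9, 8, 5, 6, 2, 3, 7, 1, 4, 10, 11, 0]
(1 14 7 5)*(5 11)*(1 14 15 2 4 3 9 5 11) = [0, 15, 4, 9, 3, 14, 6, 1, 8, 5, 10, 11, 12, 13, 7, 2] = (1 15 2 4 3 9 5 14 7)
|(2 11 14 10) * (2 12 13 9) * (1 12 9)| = |(1 12 13)(2 11 14 10 9)| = 15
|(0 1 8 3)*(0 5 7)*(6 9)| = 6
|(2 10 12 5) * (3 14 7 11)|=4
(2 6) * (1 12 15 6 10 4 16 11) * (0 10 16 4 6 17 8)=(0 10 6 2 16 11 1 12 15 17 8)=[10, 12, 16, 3, 4, 5, 2, 7, 0, 9, 6, 1, 15, 13, 14, 17, 11, 8]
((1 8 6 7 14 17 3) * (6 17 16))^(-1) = (1 3 17 8)(6 16 14 7)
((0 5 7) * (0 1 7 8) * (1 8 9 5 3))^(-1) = (0 8 7 1 3)(5 9)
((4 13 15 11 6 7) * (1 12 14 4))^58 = (1 13 7 4 6 14 11 12 15)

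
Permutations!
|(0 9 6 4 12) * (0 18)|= |(0 9 6 4 12 18)|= 6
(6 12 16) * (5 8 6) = (5 8 6 12 16) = [0, 1, 2, 3, 4, 8, 12, 7, 6, 9, 10, 11, 16, 13, 14, 15, 5]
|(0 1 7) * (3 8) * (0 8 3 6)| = 5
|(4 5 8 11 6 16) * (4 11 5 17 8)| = |(4 17 8 5)(6 16 11)| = 12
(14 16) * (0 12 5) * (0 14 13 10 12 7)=[7, 1, 2, 3, 4, 14, 6, 0, 8, 9, 12, 11, 5, 10, 16, 15, 13]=(0 7)(5 14 16 13 10 12)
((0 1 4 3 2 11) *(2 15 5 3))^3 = ((0 1 4 2 11)(3 15 5))^3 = (15)(0 2 1 11 4)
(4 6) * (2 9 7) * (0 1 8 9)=(0 1 8 9 7 2)(4 6)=[1, 8, 0, 3, 6, 5, 4, 2, 9, 7]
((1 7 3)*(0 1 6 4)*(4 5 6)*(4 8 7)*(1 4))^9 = (8)(0 4)(5 6)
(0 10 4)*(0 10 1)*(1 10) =(0 10 4 1) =[10, 0, 2, 3, 1, 5, 6, 7, 8, 9, 4]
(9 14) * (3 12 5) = [0, 1, 2, 12, 4, 3, 6, 7, 8, 14, 10, 11, 5, 13, 9] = (3 12 5)(9 14)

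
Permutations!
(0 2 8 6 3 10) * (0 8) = [2, 1, 0, 10, 4, 5, 3, 7, 6, 9, 8] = (0 2)(3 10 8 6)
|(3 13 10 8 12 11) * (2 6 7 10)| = 9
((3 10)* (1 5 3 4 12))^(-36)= (12)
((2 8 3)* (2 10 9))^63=(2 10 8 9 3)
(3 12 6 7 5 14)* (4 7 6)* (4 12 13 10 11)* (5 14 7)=(3 13 10 11 4 5 7 14)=[0, 1, 2, 13, 5, 7, 6, 14, 8, 9, 11, 4, 12, 10, 3]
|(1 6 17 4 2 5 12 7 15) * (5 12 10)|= |(1 6 17 4 2 12 7 15)(5 10)|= 8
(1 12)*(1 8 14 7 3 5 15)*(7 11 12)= (1 7 3 5 15)(8 14 11 12)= [0, 7, 2, 5, 4, 15, 6, 3, 14, 9, 10, 12, 8, 13, 11, 1]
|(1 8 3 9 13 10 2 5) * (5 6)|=9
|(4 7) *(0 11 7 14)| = 5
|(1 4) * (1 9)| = 3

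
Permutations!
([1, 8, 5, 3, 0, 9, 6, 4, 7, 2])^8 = (0 7 1 4 8)(2 9 5)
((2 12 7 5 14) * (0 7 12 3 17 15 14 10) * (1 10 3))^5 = (0 15)(1 3)(2 5)(7 14)(10 17)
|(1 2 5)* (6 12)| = 6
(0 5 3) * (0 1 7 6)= (0 5 3 1 7 6)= [5, 7, 2, 1, 4, 3, 0, 6]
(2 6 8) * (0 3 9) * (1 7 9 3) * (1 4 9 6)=[4, 7, 1, 3, 9, 5, 8, 6, 2, 0]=(0 4 9)(1 7 6 8 2)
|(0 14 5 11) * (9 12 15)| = 12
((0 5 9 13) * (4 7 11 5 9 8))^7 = ((0 9 13)(4 7 11 5 8))^7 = (0 9 13)(4 11 8 7 5)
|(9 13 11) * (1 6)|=|(1 6)(9 13 11)|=6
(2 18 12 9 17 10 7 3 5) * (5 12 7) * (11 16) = (2 18 7 3 12 9 17 10 5)(11 16) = [0, 1, 18, 12, 4, 2, 6, 3, 8, 17, 5, 16, 9, 13, 14, 15, 11, 10, 7]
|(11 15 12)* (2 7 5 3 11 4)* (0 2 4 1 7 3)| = |(0 2 3 11 15 12 1 7 5)| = 9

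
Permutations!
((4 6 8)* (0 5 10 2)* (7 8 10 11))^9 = (11)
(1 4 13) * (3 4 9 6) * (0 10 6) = (0 10 6 3 4 13 1 9) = [10, 9, 2, 4, 13, 5, 3, 7, 8, 0, 6, 11, 12, 1]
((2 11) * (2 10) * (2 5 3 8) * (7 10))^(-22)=(2 8 3 5 10 7 11)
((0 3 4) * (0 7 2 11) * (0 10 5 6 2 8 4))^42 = (2 10 6 11 5) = ((0 3)(2 11 10 5 6)(4 7 8))^42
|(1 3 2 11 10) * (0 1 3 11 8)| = |(0 1 11 10 3 2 8)| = 7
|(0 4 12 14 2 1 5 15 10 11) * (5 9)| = 11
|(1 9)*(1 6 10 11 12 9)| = |(6 10 11 12 9)| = 5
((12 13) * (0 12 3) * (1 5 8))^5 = ((0 12 13 3)(1 5 8))^5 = (0 12 13 3)(1 8 5)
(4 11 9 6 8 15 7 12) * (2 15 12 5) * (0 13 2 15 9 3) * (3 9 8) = [13, 1, 8, 0, 11, 15, 3, 5, 12, 6, 10, 9, 4, 2, 14, 7] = (0 13 2 8 12 4 11 9 6 3)(5 15 7)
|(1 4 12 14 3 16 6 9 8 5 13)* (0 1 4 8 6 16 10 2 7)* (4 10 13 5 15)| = |(16)(0 1 8 15 4 12 14 3 13 10 2 7)(6 9)| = 12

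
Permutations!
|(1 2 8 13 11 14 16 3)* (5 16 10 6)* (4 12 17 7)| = |(1 2 8 13 11 14 10 6 5 16 3)(4 12 17 7)| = 44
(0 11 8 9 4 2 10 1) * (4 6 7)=(0 11 8 9 6 7 4 2 10 1)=[11, 0, 10, 3, 2, 5, 7, 4, 9, 6, 1, 8]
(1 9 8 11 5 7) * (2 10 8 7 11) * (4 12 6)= (1 9 7)(2 10 8)(4 12 6)(5 11)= [0, 9, 10, 3, 12, 11, 4, 1, 2, 7, 8, 5, 6]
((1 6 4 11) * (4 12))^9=(1 11 4 12 6)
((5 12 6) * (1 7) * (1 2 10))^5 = (1 7 2 10)(5 6 12)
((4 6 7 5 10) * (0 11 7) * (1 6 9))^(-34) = (0 7 10 9 6 11 5 4 1)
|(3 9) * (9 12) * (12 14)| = 4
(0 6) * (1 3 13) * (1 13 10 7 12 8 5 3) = (13)(0 6)(3 10 7 12 8 5) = [6, 1, 2, 10, 4, 3, 0, 12, 5, 9, 7, 11, 8, 13]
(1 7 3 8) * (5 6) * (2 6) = (1 7 3 8)(2 6 5) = [0, 7, 6, 8, 4, 2, 5, 3, 1]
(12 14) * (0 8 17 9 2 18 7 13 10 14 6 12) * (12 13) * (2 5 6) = (0 8 17 9 5 6 13 10 14)(2 18 7 12) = [8, 1, 18, 3, 4, 6, 13, 12, 17, 5, 14, 11, 2, 10, 0, 15, 16, 9, 7]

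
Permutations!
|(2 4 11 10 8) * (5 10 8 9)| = |(2 4 11 8)(5 10 9)| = 12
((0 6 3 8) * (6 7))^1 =((0 7 6 3 8))^1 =(0 7 6 3 8)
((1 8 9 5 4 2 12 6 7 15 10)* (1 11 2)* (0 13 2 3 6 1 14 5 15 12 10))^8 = ((0 13 2 10 11 3 6 7 12 1 8 9 15)(4 14 5))^8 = (0 12 10 9 6 13 1 11 15 7 2 8 3)(4 5 14)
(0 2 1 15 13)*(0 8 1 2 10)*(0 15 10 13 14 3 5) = (0 13 8 1 10 15 14 3 5) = [13, 10, 2, 5, 4, 0, 6, 7, 1, 9, 15, 11, 12, 8, 3, 14]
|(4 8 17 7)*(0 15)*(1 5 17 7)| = |(0 15)(1 5 17)(4 8 7)| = 6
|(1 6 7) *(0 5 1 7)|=|(7)(0 5 1 6)|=4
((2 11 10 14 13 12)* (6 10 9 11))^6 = ((2 6 10 14 13 12)(9 11))^6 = (14)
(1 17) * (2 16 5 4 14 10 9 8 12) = [0, 17, 16, 3, 14, 4, 6, 7, 12, 8, 9, 11, 2, 13, 10, 15, 5, 1] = (1 17)(2 16 5 4 14 10 9 8 12)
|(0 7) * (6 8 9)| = 6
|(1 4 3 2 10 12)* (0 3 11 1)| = 15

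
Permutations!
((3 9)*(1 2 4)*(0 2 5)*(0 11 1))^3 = (11)(3 9)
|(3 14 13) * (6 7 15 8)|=|(3 14 13)(6 7 15 8)|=12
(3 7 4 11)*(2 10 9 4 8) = (2 10 9 4 11 3 7 8) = [0, 1, 10, 7, 11, 5, 6, 8, 2, 4, 9, 3]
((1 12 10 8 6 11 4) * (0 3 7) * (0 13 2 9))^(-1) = ((0 3 7 13 2 9)(1 12 10 8 6 11 4))^(-1) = (0 9 2 13 7 3)(1 4 11 6 8 10 12)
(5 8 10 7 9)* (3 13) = (3 13)(5 8 10 7 9) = [0, 1, 2, 13, 4, 8, 6, 9, 10, 5, 7, 11, 12, 3]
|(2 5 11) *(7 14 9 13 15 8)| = |(2 5 11)(7 14 9 13 15 8)| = 6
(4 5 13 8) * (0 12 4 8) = [12, 1, 2, 3, 5, 13, 6, 7, 8, 9, 10, 11, 4, 0] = (0 12 4 5 13)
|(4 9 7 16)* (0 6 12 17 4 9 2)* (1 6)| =|(0 1 6 12 17 4 2)(7 16 9)| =21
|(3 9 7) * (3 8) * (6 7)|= |(3 9 6 7 8)|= 5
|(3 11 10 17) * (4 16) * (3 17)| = |(17)(3 11 10)(4 16)| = 6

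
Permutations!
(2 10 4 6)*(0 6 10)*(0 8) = [6, 1, 8, 3, 10, 5, 2, 7, 0, 9, 4] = (0 6 2 8)(4 10)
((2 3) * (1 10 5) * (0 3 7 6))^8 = (0 7 3 6 2)(1 5 10) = ((0 3 2 7 6)(1 10 5))^8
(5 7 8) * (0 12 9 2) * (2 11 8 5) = [12, 1, 0, 3, 4, 7, 6, 5, 2, 11, 10, 8, 9] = (0 12 9 11 8 2)(5 7)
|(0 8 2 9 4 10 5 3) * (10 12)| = 9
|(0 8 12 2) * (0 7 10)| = 6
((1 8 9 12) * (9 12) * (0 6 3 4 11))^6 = (12)(0 6 3 4 11)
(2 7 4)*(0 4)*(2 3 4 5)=(0 5 2 7)(3 4)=[5, 1, 7, 4, 3, 2, 6, 0]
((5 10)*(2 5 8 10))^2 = (10)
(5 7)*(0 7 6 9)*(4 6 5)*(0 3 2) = [7, 1, 0, 2, 6, 5, 9, 4, 8, 3] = (0 7 4 6 9 3 2)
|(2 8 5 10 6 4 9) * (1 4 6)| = 7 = |(1 4 9 2 8 5 10)|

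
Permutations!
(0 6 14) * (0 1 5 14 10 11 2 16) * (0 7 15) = [6, 5, 16, 3, 4, 14, 10, 15, 8, 9, 11, 2, 12, 13, 1, 0, 7] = (0 6 10 11 2 16 7 15)(1 5 14)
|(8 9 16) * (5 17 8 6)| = |(5 17 8 9 16 6)| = 6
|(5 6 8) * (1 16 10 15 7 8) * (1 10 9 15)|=|(1 16 9 15 7 8 5 6 10)|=9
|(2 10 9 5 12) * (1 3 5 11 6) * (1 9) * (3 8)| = 21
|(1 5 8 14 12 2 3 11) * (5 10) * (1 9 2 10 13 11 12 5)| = |(1 13 11 9 2 3 12 10)(5 8 14)| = 24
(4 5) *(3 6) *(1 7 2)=(1 7 2)(3 6)(4 5)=[0, 7, 1, 6, 5, 4, 3, 2]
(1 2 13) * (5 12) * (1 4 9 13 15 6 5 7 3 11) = (1 2 15 6 5 12 7 3 11)(4 9 13) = [0, 2, 15, 11, 9, 12, 5, 3, 8, 13, 10, 1, 7, 4, 14, 6]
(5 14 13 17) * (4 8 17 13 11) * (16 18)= (4 8 17 5 14 11)(16 18)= [0, 1, 2, 3, 8, 14, 6, 7, 17, 9, 10, 4, 12, 13, 11, 15, 18, 5, 16]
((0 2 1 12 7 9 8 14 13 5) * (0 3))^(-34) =(0 3 5 13 14 8 9 7 12 1 2)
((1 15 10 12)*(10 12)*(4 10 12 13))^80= ((1 15 13 4 10 12))^80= (1 13 10)(4 12 15)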